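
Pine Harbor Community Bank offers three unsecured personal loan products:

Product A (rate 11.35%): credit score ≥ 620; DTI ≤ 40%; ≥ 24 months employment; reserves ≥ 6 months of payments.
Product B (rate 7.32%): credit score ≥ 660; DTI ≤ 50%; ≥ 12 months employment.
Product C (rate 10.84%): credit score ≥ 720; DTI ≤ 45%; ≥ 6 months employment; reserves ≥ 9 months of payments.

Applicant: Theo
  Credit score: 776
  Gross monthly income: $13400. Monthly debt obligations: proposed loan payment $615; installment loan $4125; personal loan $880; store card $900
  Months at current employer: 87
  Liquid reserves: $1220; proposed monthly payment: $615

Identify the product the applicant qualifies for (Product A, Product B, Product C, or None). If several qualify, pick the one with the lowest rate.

Total debts = (615 + 4,125 + 880 + 900) = 6,520; DTI = 6,520/13,400 = 48.7%.
Reserves = 1,220/615 = 2.0 months.
Product A: score 776 ≥ 620; DTI 48.7% > 40%; employment 87 ≥ 24 mo; reserves 2.0 < 6 mo → does not qualify.
Product B: score 776 ≥ 660; DTI 48.7% ≤ 50%; employment 87 ≥ 12 mo → qualifies.
Product C: score 776 ≥ 720; DTI 48.7% > 45%; employment 87 ≥ 6 mo; reserves 2.0 < 9 mo → does not qualify.

Product B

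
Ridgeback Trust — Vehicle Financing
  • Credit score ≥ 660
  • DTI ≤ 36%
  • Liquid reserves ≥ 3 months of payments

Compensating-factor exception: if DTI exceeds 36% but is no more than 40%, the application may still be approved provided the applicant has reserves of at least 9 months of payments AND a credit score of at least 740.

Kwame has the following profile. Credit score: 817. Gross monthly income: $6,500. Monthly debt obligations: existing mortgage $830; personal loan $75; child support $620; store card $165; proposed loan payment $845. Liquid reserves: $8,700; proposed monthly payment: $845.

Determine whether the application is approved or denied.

Credit score 817 ≥ 660 (meets base)
Total debts = (830 + 75 + 620 + 165 + 845) = 2,535. DTI = 2,535/6,500 = 39% > 36% — standard DTI limit exceeded.
Reserves = 8,700/845 = 10.3 months ≥ 3
DTI 39% is within the 36%–40% exception band; checking compensating factors.
Reserves 10.3 ≥ 9 months; credit score 817 ≥ 740.
Both override conditions satisfied; DTI exception granted.

Approved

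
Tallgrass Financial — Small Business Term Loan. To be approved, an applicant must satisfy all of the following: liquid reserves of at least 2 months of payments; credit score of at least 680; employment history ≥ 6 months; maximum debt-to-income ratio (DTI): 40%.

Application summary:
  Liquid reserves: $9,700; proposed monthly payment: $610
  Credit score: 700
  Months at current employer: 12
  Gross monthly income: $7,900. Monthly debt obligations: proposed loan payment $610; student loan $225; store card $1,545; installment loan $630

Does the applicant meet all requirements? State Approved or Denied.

Approved

Reserves: 9,700 ÷ 610 = 15.9 months (meets 2-month minimum)
Credit score 700 ≥ 680 (meets)
Employment 12 ≥ 6 months
Total monthly debts = (610 + 225 + 1,545 + 630) = 3,010. DTI = 3,010/7,900 = 38.1% ≤ 40%
All criteria satisfied.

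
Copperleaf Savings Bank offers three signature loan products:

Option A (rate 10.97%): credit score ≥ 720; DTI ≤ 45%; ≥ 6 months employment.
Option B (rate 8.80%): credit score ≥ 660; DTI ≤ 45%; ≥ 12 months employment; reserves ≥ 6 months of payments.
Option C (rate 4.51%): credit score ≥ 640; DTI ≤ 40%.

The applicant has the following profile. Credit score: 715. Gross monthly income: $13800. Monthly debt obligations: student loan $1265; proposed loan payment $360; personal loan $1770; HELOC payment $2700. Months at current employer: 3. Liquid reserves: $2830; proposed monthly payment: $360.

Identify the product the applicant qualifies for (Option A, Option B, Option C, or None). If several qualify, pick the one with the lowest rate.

Total debts = (1,265 + 360 + 1,770 + 2,700) = 6,095; DTI = 6,095/13,800 = 44.2%.
Reserves = 2,830/360 = 7.9 months.
Option A: score 715 < 720; DTI 44.2% ≤ 45%; employment 3 < 6 mo → does not qualify.
Option B: score 715 ≥ 660; DTI 44.2% ≤ 45%; employment 3 < 12 mo; reserves 7.9 ≥ 6 mo → does not qualify.
Option C: score 715 ≥ 640; DTI 44.2% > 40% → does not qualify.

None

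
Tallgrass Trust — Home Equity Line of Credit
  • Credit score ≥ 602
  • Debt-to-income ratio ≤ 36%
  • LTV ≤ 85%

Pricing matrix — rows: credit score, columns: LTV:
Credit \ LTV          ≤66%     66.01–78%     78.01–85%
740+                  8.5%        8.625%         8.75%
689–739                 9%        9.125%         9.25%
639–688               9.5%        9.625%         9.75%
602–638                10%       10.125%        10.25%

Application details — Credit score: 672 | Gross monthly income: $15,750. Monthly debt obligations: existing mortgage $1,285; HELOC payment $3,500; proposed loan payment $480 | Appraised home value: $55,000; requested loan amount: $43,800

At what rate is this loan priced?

9.75%

Credit score 672 ≥ 602; Total monthly debts = (1,285 + 3,500 + 480) = 5,265. DTI: 5,265 ÷ 15,750 = 33.4%, within the 36% cap
LTV = 43,800/55,000 = 79.6% ≤ 85%
Score 672 is in the 639–688 band; LTV 79.6% is in the 78.01–85% band → 9.75%.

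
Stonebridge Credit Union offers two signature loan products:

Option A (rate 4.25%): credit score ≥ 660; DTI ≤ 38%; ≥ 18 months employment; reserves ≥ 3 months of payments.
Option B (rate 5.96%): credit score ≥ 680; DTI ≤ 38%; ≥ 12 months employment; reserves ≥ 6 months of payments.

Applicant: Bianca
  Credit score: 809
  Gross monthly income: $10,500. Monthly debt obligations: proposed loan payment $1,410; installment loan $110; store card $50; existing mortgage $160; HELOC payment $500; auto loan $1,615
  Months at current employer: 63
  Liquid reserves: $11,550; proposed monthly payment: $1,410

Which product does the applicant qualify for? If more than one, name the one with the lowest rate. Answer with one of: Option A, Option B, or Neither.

Total debts = (1,410 + 110 + 50 + 160 + 500 + 1,615) = 3,845; DTI = 3,845/10,500 = 36.6%.
Reserves = 11,550/1,410 = 8.2 months.
Option A: score 809 ≥ 660; DTI 36.6% ≤ 38%; employment 63 ≥ 18 mo; reserves 8.2 ≥ 3 mo → qualifies.
Option B: score 809 ≥ 680; DTI 36.6% ≤ 38%; employment 63 ≥ 12 mo; reserves 8.2 ≥ 6 mo → qualifies.
Qualifying: Option A, Option B. Lowest rate is 4.25% → Option A.

Option A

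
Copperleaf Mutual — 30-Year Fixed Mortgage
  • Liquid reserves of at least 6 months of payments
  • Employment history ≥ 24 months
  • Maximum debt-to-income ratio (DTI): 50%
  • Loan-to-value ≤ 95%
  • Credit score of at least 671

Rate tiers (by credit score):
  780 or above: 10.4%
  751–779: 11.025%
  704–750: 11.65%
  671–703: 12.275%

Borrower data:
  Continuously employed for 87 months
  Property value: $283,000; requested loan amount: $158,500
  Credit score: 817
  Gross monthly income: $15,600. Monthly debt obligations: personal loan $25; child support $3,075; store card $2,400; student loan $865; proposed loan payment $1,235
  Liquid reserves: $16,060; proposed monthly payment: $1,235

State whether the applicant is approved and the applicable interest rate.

Credit score 817 ≥ 671 (meets minimum)
Loan-to-value = 158,500/283,000 = 56% — pass (95% max)
Total monthly debts = (25 + 3,075 + 2,400 + 865 + 1,235) = 7,600. DTI = 7,600/15,600 = 48.7% ≤ 50%
Employment 87 ≥ 24 months
Reserves = 16,060/1,235 = 13.0 months ≥ 6
All requirements met. Score 817 falls in the 780 or above tier → 10.4%.

Approved at 10.4%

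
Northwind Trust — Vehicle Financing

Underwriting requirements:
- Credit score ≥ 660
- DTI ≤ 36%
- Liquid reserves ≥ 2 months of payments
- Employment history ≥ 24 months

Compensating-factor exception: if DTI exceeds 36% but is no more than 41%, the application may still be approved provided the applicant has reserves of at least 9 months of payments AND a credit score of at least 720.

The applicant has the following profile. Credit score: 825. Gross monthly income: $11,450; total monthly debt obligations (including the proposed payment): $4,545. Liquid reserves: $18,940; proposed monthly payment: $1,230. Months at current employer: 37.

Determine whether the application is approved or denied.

Approved

Credit score 825 ≥ 660 (meets base)
DTI: 4,545 ÷ 11,450 = 39.7%, over the 36% base limit.
Liquid reserves cover 18,940/1,230 = 15.4 months — ≥ 2 required
Employment 37 ≥ 24 months
39.7% falls in the override range (36%–41%), so the compensating-factor test applies.
Reserves 15.4 ≥ 9 months; credit score 825 ≥ 720.
Both compensating conditions met → exception applies.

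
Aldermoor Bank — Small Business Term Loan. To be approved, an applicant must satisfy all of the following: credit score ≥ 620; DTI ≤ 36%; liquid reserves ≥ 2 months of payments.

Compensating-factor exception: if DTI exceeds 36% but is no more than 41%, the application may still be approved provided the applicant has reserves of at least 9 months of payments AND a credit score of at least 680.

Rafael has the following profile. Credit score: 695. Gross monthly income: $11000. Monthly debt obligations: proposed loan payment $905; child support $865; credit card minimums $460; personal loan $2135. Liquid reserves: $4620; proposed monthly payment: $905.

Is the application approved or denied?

Credit score 695 ≥ 620 (meets base)
Total debts = (905 + 865 + 460 + 2,135) = 4,365. DTI = 4,365/11,000 = 39.7% > 36% — standard DTI limit exceeded.
Reserves: 4,620 ÷ 905 = 5.1 months (meets 2-month minimum)
DTI 39.7% is within the 36%–41% exception band; checking compensating factors.
Override check — reserves: 5.1 mo (short of 9); score: 695 (ok).
Override conditions not both satisfied; exception does not apply.

Denied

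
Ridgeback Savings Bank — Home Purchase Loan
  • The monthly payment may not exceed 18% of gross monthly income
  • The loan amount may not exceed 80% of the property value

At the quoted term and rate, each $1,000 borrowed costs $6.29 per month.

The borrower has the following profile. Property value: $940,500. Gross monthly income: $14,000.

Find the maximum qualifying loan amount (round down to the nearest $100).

Payment cap: 18% × $14,000 = $2,520/month.
At $6.29 per $1,000, that supports 2,520/6.29 × 1,000 ≈ $400,635 → $400,600.
LTV cap: 80% × $940,500 = $752,400 → $752,400.
Binding constraint: payment-to-income.

$400,600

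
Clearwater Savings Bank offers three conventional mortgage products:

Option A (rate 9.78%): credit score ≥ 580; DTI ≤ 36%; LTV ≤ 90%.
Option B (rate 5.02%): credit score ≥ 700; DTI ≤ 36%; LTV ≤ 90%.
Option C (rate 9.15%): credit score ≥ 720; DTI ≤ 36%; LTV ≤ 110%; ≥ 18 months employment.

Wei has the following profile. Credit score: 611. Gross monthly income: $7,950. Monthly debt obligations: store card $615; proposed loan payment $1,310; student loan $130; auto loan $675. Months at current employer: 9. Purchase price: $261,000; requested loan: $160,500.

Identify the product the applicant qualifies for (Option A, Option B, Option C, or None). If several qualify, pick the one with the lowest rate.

Total debts = (615 + 1,310 + 130 + 675) = 2,730; DTI = 2,730/7,950 = 34.3%.
LTV = 160,500/261,000 = 61.5%.
Option A: score 611 ≥ 580; DTI 34.3% ≤ 36%; LTV 61.5% ≤ 90% → qualifies.
Option B: score 611 < 700; DTI 34.3% ≤ 36%; LTV 61.5% ≤ 90% → does not qualify.
Option C: score 611 < 720; DTI 34.3% ≤ 36%; LTV 61.5% ≤ 110%; employment 9 < 18 mo → does not qualify.

Option A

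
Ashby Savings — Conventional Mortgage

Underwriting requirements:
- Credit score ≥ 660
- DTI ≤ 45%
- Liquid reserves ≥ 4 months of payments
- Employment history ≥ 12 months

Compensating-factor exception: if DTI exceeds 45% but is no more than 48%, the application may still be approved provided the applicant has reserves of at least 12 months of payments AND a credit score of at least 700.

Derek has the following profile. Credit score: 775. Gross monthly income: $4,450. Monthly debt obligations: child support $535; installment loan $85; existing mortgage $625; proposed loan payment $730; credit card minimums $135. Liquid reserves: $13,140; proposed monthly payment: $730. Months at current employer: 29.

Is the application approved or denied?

Credit score 775 ≥ 660 (meets base)
Total debts = (535 + 85 + 625 + 730 + 135) = 2,110. DTI: 2,110 ÷ 4,450 = 47.4%, over the 45% base limit.
Reserves: 13,140 ÷ 730 = 18.0 months (meets 4-month minimum)
Employment 29 ≥ 12 months
47.4% falls in the override range (45%–48%), so the compensating-factor test applies.
Reserves 18.0 ≥ 12 months; credit score 775 ≥ 700.
Both override conditions satisfied; DTI exception granted.

Approved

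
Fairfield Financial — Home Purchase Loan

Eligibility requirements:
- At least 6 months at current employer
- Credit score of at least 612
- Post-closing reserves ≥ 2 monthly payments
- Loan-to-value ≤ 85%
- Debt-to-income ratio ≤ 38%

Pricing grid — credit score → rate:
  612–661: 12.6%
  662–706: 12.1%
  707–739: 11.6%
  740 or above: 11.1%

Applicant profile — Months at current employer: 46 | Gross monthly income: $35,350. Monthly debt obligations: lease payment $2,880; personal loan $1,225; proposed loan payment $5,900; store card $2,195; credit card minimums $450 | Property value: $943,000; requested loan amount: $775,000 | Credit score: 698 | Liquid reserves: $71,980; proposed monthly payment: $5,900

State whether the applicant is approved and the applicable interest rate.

Credit score 698 ≥ 612 (meets minimum)
Total monthly debts = (2,880 + 1,225 + 5,900 + 2,195 + 450) = 12,650. DTI = 12,650/35,350 = 35.8% ≤ 38%
Liquid reserves cover 71,980/5,900 = 12.2 months — ≥ 2 required
Employment 46 ≥ 6 months
LTV = 775,000/943,000 = 82.2% ≤ 85%
All requirements met. Score 698 falls in the 662–706 tier → 12.1%.

Approved at 12.1%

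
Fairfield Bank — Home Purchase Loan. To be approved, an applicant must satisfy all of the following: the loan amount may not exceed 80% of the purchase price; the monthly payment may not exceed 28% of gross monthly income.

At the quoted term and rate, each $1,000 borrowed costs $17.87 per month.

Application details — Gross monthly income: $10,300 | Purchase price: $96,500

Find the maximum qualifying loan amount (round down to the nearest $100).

$77,200

Payment cap: 28% × $10,300 = $2,884/month.
At $17.87 per $1,000, that supports 2,884/17.87 × 1,000 ≈ $161,387 → $161,300.
LTV cap: 80% × $96,500 = $77,200 → $77,200.
Binding constraint: loan-to-value.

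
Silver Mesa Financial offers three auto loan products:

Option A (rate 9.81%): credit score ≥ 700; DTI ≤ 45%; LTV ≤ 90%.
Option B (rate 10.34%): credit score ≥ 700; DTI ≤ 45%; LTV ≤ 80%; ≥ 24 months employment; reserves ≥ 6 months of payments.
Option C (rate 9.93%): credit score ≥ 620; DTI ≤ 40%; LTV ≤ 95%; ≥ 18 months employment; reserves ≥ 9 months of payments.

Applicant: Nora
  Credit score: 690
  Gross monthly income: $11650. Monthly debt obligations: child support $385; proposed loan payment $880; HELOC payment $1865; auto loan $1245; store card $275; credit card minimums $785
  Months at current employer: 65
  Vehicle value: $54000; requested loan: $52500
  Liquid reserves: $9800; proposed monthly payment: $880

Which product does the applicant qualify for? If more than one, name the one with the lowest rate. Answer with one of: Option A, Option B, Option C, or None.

Total debts = (385 + 880 + 1,865 + 1,245 + 275 + 785) = 5,435; DTI = 5,435/11,650 = 46.7%.
LTV = 52,500/54,000 = 97.2%.
Reserves = 9,800/880 = 11.1 months.
Option A: score 690 < 700; DTI 46.7% > 45%; LTV 97.2% > 90% → does not qualify.
Option B: score 690 < 700; DTI 46.7% > 45%; LTV 97.2% > 80%; employment 65 ≥ 24 mo; reserves 11.1 ≥ 6 mo → does not qualify.
Option C: score 690 ≥ 620; DTI 46.7% > 40%; LTV 97.2% > 95%; employment 65 ≥ 18 mo; reserves 11.1 ≥ 9 mo → does not qualify.

None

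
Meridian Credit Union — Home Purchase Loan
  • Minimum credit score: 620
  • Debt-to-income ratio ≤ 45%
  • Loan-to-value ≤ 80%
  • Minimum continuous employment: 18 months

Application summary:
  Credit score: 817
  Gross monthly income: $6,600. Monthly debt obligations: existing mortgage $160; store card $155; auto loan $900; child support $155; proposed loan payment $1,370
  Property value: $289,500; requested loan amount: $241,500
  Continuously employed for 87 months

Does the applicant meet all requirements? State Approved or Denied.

Credit score 817 ≥ 620 (meets)
Total monthly debts = (160 + 155 + 900 + 155 + 1,370) = 2,740. DTI: 2,740 ÷ 6,600 = 41.5%, within the 45% cap
Loan-to-value = 241,500/289,500 = 83.4% — fail (80% max)
Employment 87 ≥ 18 months
Fails on LTV.

Denied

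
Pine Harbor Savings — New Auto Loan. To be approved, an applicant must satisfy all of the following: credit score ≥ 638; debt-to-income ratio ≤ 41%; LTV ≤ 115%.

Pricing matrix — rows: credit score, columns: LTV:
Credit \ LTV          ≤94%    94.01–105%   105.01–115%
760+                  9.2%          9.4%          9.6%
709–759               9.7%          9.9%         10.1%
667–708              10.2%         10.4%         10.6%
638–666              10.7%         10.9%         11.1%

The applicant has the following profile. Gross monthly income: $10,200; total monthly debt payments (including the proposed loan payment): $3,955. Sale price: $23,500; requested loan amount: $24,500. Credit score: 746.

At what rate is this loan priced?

Credit score 746 ≥ 638; Debt-to-income = 3,955/10,200 = 38.8% — meets 41% limit
LTV: 24,500 ÷ 23,500 = 104.3%, within 115% cap
Row: 746 falls in 709–759. Column: 104.3% falls in 94.01–105%. Rate = 9.9%.

9.9%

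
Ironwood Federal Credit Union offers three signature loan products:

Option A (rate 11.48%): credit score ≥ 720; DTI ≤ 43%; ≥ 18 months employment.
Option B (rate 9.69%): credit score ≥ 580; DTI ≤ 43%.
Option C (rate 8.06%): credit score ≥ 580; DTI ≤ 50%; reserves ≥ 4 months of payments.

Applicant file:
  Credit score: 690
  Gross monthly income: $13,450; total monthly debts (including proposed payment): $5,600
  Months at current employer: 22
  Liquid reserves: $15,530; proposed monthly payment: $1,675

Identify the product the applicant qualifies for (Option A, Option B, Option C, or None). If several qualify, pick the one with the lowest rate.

Option C

DTI = 5,600/13,450 = 41.6%.
Reserves = 15,530/1,675 = 9.3 months.
Option A: score 690 < 720; DTI 41.6% ≤ 43%; employment 22 ≥ 18 mo → does not qualify.
Option B: score 690 ≥ 580; DTI 41.6% ≤ 43% → qualifies.
Option C: score 690 ≥ 580; DTI 41.6% ≤ 50%; reserves 9.3 ≥ 4 mo → qualifies.
Qualifying: Option B, Option C. Lowest rate is 8.06% → Option C.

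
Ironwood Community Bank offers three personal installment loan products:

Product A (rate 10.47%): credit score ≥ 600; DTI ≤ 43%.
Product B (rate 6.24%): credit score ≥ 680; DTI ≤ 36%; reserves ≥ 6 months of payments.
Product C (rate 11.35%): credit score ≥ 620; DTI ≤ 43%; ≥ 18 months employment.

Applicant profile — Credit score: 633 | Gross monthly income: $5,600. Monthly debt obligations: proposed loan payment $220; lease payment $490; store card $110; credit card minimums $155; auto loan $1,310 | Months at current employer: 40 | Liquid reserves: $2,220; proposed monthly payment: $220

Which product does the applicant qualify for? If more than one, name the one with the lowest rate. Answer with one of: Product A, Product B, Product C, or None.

Product A

Total debts = (220 + 490 + 110 + 155 + 1,310) = 2,285; DTI = 2,285/5,600 = 40.8%.
Reserves = 2,220/220 = 10.1 months.
Product A: score 633 ≥ 600; DTI 40.8% ≤ 43% → qualifies.
Product B: score 633 < 680; DTI 40.8% > 36%; reserves 10.1 ≥ 6 mo → does not qualify.
Product C: score 633 ≥ 620; DTI 40.8% ≤ 43%; employment 40 ≥ 18 mo → qualifies.
Qualifying: Product A, Product C. Lowest rate is 10.47% → Product A.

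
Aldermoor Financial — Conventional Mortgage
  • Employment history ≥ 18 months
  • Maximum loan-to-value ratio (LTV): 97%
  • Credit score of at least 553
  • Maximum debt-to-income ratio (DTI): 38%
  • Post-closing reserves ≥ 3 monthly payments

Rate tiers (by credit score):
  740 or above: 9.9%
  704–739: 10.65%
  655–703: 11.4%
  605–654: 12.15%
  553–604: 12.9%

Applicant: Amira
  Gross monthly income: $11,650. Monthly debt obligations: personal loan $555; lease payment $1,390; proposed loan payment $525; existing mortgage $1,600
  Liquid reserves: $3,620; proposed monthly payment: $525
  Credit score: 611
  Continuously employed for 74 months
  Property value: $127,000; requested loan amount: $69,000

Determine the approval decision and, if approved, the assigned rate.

Credit score 611 ≥ 553 (meets minimum)
LTV: 69,000 ÷ 127,000 = 54.3%, within 97% cap
Total monthly debts = (555 + 1,390 + 525 + 1,600) = 4,070. DTI = 4,070/11,650 = 34.9% ≤ 38%
Reserves: 3,620 ÷ 525 = 6.9 months (meets 3-month minimum)
Employment 74 ≥ 18 months
All requirements met. Score 611 falls in the 605–654 tier → 12.15%.

Approved at 12.15%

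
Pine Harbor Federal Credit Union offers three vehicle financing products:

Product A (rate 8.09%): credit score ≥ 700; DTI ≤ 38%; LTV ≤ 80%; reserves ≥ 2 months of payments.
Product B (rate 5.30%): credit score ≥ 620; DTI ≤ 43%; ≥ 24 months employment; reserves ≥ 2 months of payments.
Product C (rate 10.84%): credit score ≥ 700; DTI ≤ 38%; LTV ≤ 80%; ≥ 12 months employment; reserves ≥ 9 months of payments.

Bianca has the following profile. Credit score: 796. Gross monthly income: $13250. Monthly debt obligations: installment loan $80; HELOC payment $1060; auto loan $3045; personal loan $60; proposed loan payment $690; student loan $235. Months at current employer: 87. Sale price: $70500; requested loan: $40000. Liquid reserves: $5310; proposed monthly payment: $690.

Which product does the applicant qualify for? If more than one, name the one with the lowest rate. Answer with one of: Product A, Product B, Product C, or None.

Total debts = (80 + 1,060 + 3,045 + 60 + 690 + 235) = 5,170; DTI = 5,170/13,250 = 39%.
LTV = 40,000/70,500 = 56.7%.
Reserves = 5,310/690 = 7.7 months.
Product A: score 796 ≥ 700; DTI 39% > 38%; LTV 56.7% ≤ 80%; reserves 7.7 ≥ 2 mo → does not qualify.
Product B: score 796 ≥ 620; DTI 39% ≤ 43%; employment 87 ≥ 24 mo; reserves 7.7 ≥ 2 mo → qualifies.
Product C: score 796 ≥ 700; DTI 39% > 38%; LTV 56.7% ≤ 80%; employment 87 ≥ 12 mo; reserves 7.7 < 9 mo → does not qualify.

Product B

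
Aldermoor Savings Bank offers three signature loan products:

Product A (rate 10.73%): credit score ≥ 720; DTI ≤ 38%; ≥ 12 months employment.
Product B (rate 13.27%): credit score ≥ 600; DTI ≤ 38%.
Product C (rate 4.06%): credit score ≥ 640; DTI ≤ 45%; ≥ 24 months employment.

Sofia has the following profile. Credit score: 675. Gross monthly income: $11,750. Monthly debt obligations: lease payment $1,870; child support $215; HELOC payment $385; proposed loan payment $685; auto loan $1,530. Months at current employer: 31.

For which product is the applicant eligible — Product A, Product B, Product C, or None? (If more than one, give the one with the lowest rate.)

Total debts = (1,870 + 215 + 385 + 685 + 1,530) = 4,685; DTI = 4,685/11,750 = 39.9%.
Product A: score 675 < 720; DTI 39.9% > 38%; employment 31 ≥ 12 mo → does not qualify.
Product B: score 675 ≥ 600; DTI 39.9% > 38% → does not qualify.
Product C: score 675 ≥ 640; DTI 39.9% ≤ 45%; employment 31 ≥ 24 mo → qualifies.

Product C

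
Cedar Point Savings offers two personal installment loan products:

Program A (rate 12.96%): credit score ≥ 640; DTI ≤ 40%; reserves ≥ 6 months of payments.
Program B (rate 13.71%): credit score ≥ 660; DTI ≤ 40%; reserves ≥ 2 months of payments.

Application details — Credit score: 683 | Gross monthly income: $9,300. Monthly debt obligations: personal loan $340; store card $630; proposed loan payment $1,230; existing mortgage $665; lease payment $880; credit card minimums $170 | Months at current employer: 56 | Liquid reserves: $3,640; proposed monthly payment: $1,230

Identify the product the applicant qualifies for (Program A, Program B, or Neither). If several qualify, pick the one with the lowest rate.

Total debts = (340 + 630 + 1,230 + 665 + 880 + 170) = 3,915; DTI = 3,915/9,300 = 42.1%.
Reserves = 3,640/1,230 = 3.0 months.
Program A: score 683 ≥ 640; DTI 42.1% > 40%; reserves 3.0 < 6 mo → does not qualify.
Program B: score 683 ≥ 660; DTI 42.1% > 40%; reserves 3.0 ≥ 2 mo → does not qualify.

Neither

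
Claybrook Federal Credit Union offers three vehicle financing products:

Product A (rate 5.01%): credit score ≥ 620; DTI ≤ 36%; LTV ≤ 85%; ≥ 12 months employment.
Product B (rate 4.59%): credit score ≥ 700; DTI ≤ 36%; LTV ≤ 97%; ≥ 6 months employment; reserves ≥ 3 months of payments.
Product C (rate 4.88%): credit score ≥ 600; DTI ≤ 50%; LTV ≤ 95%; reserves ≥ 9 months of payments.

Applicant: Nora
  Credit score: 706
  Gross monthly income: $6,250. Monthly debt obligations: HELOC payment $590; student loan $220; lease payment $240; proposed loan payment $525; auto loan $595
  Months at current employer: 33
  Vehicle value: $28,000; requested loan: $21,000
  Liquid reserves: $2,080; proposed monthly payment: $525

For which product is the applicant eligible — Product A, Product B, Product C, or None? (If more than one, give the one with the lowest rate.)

Total debts = (590 + 220 + 240 + 525 + 595) = 2,170; DTI = 2,170/6,250 = 34.7%.
LTV = 21,000/28,000 = 75%.
Reserves = 2,080/525 = 4.0 months.
Product A: score 706 ≥ 620; DTI 34.7% ≤ 36%; LTV 75% ≤ 85%; employment 33 ≥ 12 mo → qualifies.
Product B: score 706 ≥ 700; DTI 34.7% ≤ 36%; LTV 75% ≤ 97%; employment 33 ≥ 6 mo; reserves 4.0 ≥ 3 mo → qualifies.
Product C: score 706 ≥ 600; DTI 34.7% ≤ 50%; LTV 75% ≤ 95%; reserves 4.0 < 9 mo → does not qualify.
Qualifying: Product A, Product B. Lowest rate is 4.59% → Product B.

Product B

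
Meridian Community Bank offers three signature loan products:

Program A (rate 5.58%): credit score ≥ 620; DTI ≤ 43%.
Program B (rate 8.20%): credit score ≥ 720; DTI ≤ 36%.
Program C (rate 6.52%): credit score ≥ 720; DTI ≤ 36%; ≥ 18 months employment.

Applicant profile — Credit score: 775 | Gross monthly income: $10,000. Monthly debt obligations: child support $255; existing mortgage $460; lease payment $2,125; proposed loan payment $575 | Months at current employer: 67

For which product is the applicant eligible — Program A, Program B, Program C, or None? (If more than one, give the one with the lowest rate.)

Total debts = (255 + 460 + 2,125 + 575) = 3,415; DTI = 3,415/10,000 = 34.1%.
Program A: score 775 ≥ 620; DTI 34.1% ≤ 43% → qualifies.
Program B: score 775 ≥ 720; DTI 34.1% ≤ 36% → qualifies.
Program C: score 775 ≥ 720; DTI 34.1% ≤ 36%; employment 67 ≥ 18 mo → qualifies.
Qualifying: Program A, Program B, Program C. Lowest rate is 5.58% → Program A.

Program A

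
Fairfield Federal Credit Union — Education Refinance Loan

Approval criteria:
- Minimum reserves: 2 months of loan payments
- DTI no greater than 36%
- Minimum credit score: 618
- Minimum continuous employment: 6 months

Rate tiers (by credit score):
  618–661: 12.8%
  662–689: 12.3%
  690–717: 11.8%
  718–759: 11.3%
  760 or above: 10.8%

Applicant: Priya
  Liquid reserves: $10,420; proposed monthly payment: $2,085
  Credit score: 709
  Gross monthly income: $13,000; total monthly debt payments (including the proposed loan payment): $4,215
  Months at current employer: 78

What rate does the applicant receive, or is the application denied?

Credit score 709 ≥ 618 (meets minimum)
Employment 78 ≥ 6 months
Debt-to-income = 4,215/13,000 = 32.4% — meets 36% limit
Reserves = 10,420/2,085 = 5.0 months ≥ 2
All requirements met. Score 709 falls in the 690–717 tier → 11.8%.

Approved at 11.8%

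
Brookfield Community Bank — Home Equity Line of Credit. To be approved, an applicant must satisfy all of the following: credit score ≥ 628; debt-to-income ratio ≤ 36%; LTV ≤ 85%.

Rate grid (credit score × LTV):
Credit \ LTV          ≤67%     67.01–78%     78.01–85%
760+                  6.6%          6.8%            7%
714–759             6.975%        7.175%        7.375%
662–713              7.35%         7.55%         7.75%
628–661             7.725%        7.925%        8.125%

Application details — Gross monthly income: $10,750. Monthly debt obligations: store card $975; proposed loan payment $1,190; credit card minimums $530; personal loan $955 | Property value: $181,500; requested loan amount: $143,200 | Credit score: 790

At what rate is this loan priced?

7%

Credit score 790 ≥ 628; Total monthly debts = (975 + 1,190 + 530 + 955) = 3,650. DTI: 3,650 ÷ 10,750 = 34%, within the 36% cap
LTV: 143,200 ÷ 181,500 = 78.9%, within 85% cap
Credit 790 → row 760+; LTV 78.9% → column 78.01–85%. Grid cell → 7%.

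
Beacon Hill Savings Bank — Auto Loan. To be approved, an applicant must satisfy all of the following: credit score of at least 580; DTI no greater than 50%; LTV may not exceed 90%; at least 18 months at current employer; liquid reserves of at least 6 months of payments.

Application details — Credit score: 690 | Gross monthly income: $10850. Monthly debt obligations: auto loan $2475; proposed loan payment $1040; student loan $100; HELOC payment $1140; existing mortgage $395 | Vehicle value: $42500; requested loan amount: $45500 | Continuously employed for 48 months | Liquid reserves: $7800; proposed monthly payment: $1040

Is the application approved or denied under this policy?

Denied

Credit score 690 ≥ 580 (meets)
Total monthly debts = (2,475 + 1,040 + 100 + 1,140 + 395) = 5,150. Debt-to-income = 5,150/10,850 = 47.5% — meets 50% limit
Loan-to-value = 45,500/42,500 = 107.1% — fail (90% max)
Employment 48 ≥ 18 months
Reserves = 7,800/1,040 = 7.5 months ≥ 6
Fails on LTV.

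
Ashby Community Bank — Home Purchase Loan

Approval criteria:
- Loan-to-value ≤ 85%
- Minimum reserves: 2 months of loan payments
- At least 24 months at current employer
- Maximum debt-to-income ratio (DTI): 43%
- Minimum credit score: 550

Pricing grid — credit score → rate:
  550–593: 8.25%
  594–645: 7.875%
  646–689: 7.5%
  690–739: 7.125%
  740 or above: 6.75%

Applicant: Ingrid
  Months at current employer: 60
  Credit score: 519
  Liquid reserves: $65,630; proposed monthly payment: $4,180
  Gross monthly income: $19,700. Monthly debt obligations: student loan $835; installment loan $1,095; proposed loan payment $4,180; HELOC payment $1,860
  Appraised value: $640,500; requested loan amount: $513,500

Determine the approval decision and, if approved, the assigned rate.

Credit score 519 < 550 (below minimum)
Liquid reserves cover 65,630/4,180 = 15.7 months — ≥ 2 required
Loan-to-value = 513,500/640,500 = 80.2% — pass (85% max)
Total monthly debts = (835 + 1,095 + 4,180 + 1,860) = 7,970. Debt-to-income = 7,970/19,700 = 40.5% — meets 43% limit
Employment 60 ≥ 24 months
Not all requirements met → denied.

Denied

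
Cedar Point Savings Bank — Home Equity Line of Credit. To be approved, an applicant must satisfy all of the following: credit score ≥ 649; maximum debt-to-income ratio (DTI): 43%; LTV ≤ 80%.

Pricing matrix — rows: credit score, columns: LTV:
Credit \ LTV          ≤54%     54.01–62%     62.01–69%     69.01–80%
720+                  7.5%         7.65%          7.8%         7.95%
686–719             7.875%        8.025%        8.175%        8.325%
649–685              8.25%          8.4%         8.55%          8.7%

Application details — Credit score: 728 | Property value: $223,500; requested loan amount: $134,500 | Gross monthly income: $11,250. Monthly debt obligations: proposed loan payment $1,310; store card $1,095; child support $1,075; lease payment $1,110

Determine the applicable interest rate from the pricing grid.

7.65%

Credit score 728 ≥ 649; Total monthly debts = (1,310 + 1,095 + 1,075 + 1,110) = 4,590. DTI = 4,590/11,250 = 40.8% ≤ 43%
LTV: 134,500 ÷ 223,500 = 60.2%, within 80% cap
Row: 728 falls in 720+. Column: 60.2% falls in 54.01–62%. Rate = 7.65%.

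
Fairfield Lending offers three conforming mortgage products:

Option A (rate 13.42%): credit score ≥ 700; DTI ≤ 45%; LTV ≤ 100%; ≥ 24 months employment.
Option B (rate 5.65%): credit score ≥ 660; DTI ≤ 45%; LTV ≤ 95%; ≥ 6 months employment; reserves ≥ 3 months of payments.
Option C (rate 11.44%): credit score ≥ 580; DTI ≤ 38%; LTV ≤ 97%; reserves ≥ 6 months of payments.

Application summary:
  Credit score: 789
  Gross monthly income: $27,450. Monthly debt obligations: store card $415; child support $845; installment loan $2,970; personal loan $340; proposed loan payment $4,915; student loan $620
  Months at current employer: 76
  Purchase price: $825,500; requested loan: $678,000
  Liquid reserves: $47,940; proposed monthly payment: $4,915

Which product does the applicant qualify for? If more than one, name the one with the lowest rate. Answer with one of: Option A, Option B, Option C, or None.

Option B

Total debts = (415 + 845 + 2,970 + 340 + 4,915 + 620) = 10,105; DTI = 10,105/27,450 = 36.8%.
LTV = 678,000/825,500 = 82.1%.
Reserves = 47,940/4,915 = 9.8 months.
Option A: score 789 ≥ 700; DTI 36.8% ≤ 45%; LTV 82.1% ≤ 100%; employment 76 ≥ 24 mo → qualifies.
Option B: score 789 ≥ 660; DTI 36.8% ≤ 45%; LTV 82.1% ≤ 95%; employment 76 ≥ 6 mo; reserves 9.8 ≥ 3 mo → qualifies.
Option C: score 789 ≥ 580; DTI 36.8% ≤ 38%; LTV 82.1% ≤ 97%; reserves 9.8 ≥ 6 mo → qualifies.
Qualifying: Option A, Option B, Option C. Lowest rate is 5.65% → Option B.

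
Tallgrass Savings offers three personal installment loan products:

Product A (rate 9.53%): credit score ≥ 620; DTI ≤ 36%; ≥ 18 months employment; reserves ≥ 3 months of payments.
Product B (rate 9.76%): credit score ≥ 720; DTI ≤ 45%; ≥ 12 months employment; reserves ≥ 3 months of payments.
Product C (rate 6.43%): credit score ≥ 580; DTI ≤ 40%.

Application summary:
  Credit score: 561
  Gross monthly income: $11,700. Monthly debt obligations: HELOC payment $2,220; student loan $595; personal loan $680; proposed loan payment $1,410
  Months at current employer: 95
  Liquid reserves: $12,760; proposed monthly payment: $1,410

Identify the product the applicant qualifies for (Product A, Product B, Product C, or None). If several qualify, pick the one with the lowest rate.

None

Total debts = (2,220 + 595 + 680 + 1,410) = 4,905; DTI = 4,905/11,700 = 41.9%.
Reserves = 12,760/1,410 = 9.0 months.
Product A: score 561 < 620; DTI 41.9% > 36%; employment 95 ≥ 18 mo; reserves 9.0 ≥ 3 mo → does not qualify.
Product B: score 561 < 720; DTI 41.9% ≤ 45%; employment 95 ≥ 12 mo; reserves 9.0 ≥ 3 mo → does not qualify.
Product C: score 561 < 580; DTI 41.9% > 40% → does not qualify.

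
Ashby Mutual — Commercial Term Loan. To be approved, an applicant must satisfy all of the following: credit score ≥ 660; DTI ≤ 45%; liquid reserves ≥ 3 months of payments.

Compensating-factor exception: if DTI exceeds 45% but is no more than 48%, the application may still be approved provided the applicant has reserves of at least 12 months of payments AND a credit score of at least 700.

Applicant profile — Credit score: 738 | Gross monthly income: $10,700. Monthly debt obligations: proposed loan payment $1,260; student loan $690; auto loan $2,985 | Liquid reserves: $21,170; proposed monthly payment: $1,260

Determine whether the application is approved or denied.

Approved

Credit score 738 ≥ 660 (meets base)
Total debts = (1,260 + 690 + 2,985) = 4,935. DTI: 4,935 ÷ 10,700 = 46.1%, over the 45% base limit.
Reserves: 21,170 ÷ 1,260 = 16.8 months (meets 3-month minimum)
DTI 46.1% is within the 45%–48% exception band; checking compensating factors.
Reserves 16.8 ≥ 12 months; credit score 738 ≥ 700.
Both override conditions satisfied; DTI exception granted.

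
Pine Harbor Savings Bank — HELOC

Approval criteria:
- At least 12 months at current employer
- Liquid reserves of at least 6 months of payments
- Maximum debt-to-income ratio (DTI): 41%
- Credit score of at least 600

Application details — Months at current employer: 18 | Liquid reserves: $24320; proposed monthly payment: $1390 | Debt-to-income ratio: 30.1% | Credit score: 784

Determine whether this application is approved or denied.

Employment 18 ≥ 12 months
Reserves = 24,320/1,390 = 17.5 months ≥ 6
Debt-to-income 30.1% vs 41% cap — pass
Credit score 784 ≥ 600 (meets)
All criteria satisfied.

Approved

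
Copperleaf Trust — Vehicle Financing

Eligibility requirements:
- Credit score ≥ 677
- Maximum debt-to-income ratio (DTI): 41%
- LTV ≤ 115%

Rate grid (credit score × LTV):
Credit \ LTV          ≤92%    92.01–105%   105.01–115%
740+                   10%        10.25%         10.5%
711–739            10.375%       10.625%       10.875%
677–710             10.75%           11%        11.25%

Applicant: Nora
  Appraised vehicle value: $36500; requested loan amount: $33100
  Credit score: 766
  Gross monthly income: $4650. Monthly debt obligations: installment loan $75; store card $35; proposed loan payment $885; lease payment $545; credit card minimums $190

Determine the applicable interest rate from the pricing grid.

10%

Credit score 766 ≥ 677; Total monthly debts = (75 + 35 + 885 + 545 + 190) = 1,730. DTI = 1,730/4,650 = 37.2% ≤ 41%
LTV = 33,100/36,500 = 90.7% ≤ 115%
Credit 766 → row 740+; LTV 90.7% → column ≤92%. Grid cell → 10%.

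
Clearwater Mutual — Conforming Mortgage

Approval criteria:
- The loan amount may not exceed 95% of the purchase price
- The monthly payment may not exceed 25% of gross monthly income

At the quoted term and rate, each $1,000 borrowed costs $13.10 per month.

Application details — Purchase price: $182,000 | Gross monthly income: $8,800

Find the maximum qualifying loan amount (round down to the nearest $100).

Payment cap: 25% × $8,800 = $2,200/month.
At $13.10 per $1,000, that supports 2,200/13.10 × 1,000 ≈ $167,938 → $167,900.
LTV cap: 95% × $182,000 = $172,900 → $172,900.
Binding constraint: payment-to-income.

$167,900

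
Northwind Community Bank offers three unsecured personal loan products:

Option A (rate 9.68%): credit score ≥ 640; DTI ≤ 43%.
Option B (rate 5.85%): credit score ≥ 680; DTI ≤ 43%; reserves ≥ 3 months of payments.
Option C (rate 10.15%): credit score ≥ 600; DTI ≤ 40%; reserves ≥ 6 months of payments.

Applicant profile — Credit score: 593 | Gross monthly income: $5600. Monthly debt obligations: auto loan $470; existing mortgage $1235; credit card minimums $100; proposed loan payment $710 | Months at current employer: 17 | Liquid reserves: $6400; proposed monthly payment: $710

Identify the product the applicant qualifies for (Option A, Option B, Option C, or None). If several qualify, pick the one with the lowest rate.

None

Total debts = (470 + 1,235 + 100 + 710) = 2,515; DTI = 2,515/5,600 = 44.9%.
Reserves = 6,400/710 = 9.0 months.
Option A: score 593 < 640; DTI 44.9% > 43% → does not qualify.
Option B: score 593 < 680; DTI 44.9% > 43%; reserves 9.0 ≥ 3 mo → does not qualify.
Option C: score 593 < 600; DTI 44.9% > 40%; reserves 9.0 ≥ 6 mo → does not qualify.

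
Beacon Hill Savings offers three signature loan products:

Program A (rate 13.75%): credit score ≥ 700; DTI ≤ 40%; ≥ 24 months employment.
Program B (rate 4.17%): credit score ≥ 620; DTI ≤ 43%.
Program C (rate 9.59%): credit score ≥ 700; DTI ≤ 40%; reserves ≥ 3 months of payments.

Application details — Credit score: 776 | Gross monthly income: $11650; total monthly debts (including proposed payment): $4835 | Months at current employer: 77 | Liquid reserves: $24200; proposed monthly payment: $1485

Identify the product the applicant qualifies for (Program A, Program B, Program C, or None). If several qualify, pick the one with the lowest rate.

Program B

DTI = 4,835/11,650 = 41.5%.
Reserves = 24,200/1,485 = 16.3 months.
Program A: score 776 ≥ 700; DTI 41.5% > 40%; employment 77 ≥ 24 mo → does not qualify.
Program B: score 776 ≥ 620; DTI 41.5% ≤ 43% → qualifies.
Program C: score 776 ≥ 700; DTI 41.5% > 40%; reserves 16.3 ≥ 3 mo → does not qualify.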